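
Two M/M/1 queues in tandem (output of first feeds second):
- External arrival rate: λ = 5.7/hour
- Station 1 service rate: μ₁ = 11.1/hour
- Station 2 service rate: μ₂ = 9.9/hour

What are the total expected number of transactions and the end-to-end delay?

By Jackson's theorem, each station behaves as independent M/M/1.
Station 1: ρ₁ = 5.7/11.1 = 0.5135, L₁ = ρ₁/(1-ρ₁) = λ/(μ₁-λ) = 5.7/5.40 = 1.0556
Station 2: ρ₂ = 5.7/9.9 = 0.5758, L₂ = ρ₂/(1-ρ₂) = λ/(μ₂-λ) = 5.7/4.20 = 1.3571
Total: L = L₁ + L₂ = 1.0556 + 1.3571 = 2.4127
W = L/λ = 2.4127/5.7 = 0.4233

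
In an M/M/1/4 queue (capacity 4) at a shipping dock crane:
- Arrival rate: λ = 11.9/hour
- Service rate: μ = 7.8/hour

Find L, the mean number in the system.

ρ = λ/μ = 11.9/7.8 = 1.52564
P₀ = (1-ρ)/(1-ρ^(K+1)) = (1-1.52564)/(1-1.52564^5) = -0.52564/-7.2653 = 0.07235
P_K = P₀×ρ^K = 0.07235 × 1.52564^4 = 0.07235 × 5.4176 = 0.3920
L = ρ[1 - (K+1)ρ^K + Kρ^(K+1)] / [(1-ρ)(1-ρ^(K+1))]
L = 1.52564 × (1 - 5×5.4176 + 4×8.2653) / ((1 - 1.52564) × (1 - 8.2653)) = 2.7858 containers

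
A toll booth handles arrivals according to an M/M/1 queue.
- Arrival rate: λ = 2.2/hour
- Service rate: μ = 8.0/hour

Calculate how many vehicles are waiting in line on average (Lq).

ρ = λ/μ = 2.2/8.0 = 0.2750
For M/M/1: Lq = λ²/(μ(μ-λ))
Lq = 4.84/(8.0 × 5.80)
Lq = 0.1043 vehicles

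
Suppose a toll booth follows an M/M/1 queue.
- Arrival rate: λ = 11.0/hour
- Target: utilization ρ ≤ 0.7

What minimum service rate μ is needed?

ρ = λ/μ, so μ = λ/ρ
μ ≥ 11.0/0.7 = 15.7143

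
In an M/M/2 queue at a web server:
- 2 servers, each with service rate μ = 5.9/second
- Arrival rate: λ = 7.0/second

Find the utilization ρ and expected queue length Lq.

Traffic intensity: ρ = λ/(cμ) = 7.0/(2×5.9) = 0.5932
Since ρ = 0.5932 < 1, system is stable.
Offered load a = λ/μ = cρ = 7.0/5.9 = 1.1864
P₀ = [ Σₙ₌₀^1 aⁿ/n! + a^2/(2!(1-ρ)) ]⁻¹
Σ = a^0/0! + a^1/1! = 1.0000 + 1.1864 = 2.1864
a^2/(2!(1-ρ)) = 1.4076/(2 × 0.40678) = 1.7302
P₀ = 1/(2.1864 + 1.7302) = 0.2553
Lq = P₀·a^2·ρ / (2!(1-ρ)²) = 0.25532 × 1.4076 × 0.59322 / (2 × 0.16547) = 0.6442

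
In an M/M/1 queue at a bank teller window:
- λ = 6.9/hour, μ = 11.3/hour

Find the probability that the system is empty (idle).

ρ = λ/μ = 6.9/11.3 = 0.6106
P(0) = 1 - ρ = 1 - 0.6106 = 0.3894
The server is idle 38.94% of the time.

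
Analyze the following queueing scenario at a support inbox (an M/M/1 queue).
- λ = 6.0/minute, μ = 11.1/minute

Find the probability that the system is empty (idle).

ρ = λ/μ = 6.0/11.1 = 0.5405
P(0) = 1 - ρ = 1 - 0.5405 = 0.4595
The server is idle 45.95% of the time.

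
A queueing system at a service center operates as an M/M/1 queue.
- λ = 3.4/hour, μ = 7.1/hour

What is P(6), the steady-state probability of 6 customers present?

ρ = λ/μ = 3.4/7.1 = 0.47887
P(n) = (1-ρ)ρⁿ
P(6) = (1-0.47887) × 0.47887^6
P(6) = 0.5211 × 0.01206
P(6) = 0.006284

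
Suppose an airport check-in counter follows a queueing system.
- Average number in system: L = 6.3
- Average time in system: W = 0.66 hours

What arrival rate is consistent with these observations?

Little's Law: L = λW, so λ = L/W
λ = 6.3/0.66 = 9.5455 passengers/hour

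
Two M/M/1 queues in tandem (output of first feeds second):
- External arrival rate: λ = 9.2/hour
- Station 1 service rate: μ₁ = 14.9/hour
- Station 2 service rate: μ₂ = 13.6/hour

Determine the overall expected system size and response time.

By Jackson's theorem, each station behaves as independent M/M/1.
Station 1: ρ₁ = 9.2/14.9 = 0.6174, L₁ = ρ₁/(1-ρ₁) = λ/(μ₁-λ) = 9.2/5.70 = 1.6140
Station 2: ρ₂ = 9.2/13.6 = 0.6765, L₂ = ρ₂/(1-ρ₂) = λ/(μ₂-λ) = 9.2/4.40 = 2.0909
Total: L = L₁ + L₂ = 1.6140 + 2.0909 = 3.7049
W = L/λ = 3.7049/9.2 = 0.4027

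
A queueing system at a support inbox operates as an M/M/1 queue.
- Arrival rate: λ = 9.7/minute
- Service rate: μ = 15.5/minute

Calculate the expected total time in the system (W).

First, compute utilization: ρ = λ/μ = 9.7/15.5 = 0.6258
For M/M/1: W = 1/(μ-λ)
W = 1/(15.5-9.7) = 1/5.80
W = 0.1724 minutes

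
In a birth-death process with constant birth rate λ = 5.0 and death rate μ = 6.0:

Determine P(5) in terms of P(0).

For constant rates: P(n)/P(0) = (λ/μ)^n
P(5)/P(0) = (5.0/6.0)^5 = 0.83333^5 = 0.4019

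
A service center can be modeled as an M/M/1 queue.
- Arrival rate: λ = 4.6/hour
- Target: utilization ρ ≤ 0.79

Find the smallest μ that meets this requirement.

ρ = λ/μ, so μ = λ/ρ
μ ≥ 4.6/0.79 = 5.8228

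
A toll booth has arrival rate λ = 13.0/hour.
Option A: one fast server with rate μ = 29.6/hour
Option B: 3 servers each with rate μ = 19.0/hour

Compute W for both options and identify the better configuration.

Option A: single server μ = 29.6 (M/M/1)
  ρ_A = 13.0/29.6 = 0.4392
  W_A = 1/(μ-λ) = 1/(29.6-13.0) = 1/16.60 = 0.06024

Option B: 3 servers μ = 19.0 (M/M/3)
  ρ_B = λ/(cμ) = 13.0/(3×19.0) = 0.2281
  Offered load a = λ/μ = cρ = 13.0/19.0 = 0.6842
  P₀ = [ Σₙ₌₀^2 aⁿ/n! + a^3/(3!(1-ρ)) ]⁻¹
  Σ = a^0/0! + a^1/1! + a^2/2! = 1.0000 + 0.6842 + 0.2341 = 1.9183
  a^3/(3!(1-ρ)) = 0.3203/(6 × 0.7719) = 0.06916
  P₀ = 1/(1.9183 + 0.06916) = 0.5032
  Lq = P₀·a^3·ρ / (3!(1-ρ)²) = 0.5032 × 0.3203 × 0.2281 / (6 × 0.5959) = 0.01028
  Wq_B = Lq/λ = 0.01028/13.0 = 0.0007908
  W_B = Wq_B + 1/μ = 0.0007908 + 0.05263 = 0.05342

Since W_B = 0.05342 < W_A = 0.06024, Option B (multiple servers) has the shorter time in system.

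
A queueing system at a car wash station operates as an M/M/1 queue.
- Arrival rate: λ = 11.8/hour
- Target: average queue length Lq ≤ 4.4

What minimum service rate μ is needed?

For M/M/1: Lq = λ²/(μ(μ-λ))
Need Lq ≤ 4.4, i.e. μ(μ-λ) ≥ λ²/4.4
μ² - 11.8μ - 139.24/4.4 ≥ 0  →  μ² - 11.8μ - 31.64545 ≥ 0
Quadratic formula (positive root): μ = [λ + √(λ² + 4×31.64545)]/2
Discriminant: 139.24 + 4×31.64545 = 265.8218, √265.8218 = 16.3040
μ ≥ (11.8 + 16.3040)/2 = 14.0520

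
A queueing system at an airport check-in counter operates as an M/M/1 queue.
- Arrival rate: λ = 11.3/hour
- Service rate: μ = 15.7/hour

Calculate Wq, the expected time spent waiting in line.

First, compute utilization: ρ = λ/μ = 11.3/15.7 = 0.7197
For M/M/1: Wq = λ/(μ(μ-λ))
Wq = 11.3/(15.7 × (15.7-11.3))
Wq = 11.3/(15.7 × 4.40)
Wq = 0.1636 hours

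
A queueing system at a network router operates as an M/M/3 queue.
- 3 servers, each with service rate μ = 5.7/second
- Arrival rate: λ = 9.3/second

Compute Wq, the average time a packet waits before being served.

Traffic intensity: ρ = λ/(cμ) = 9.3/(3×5.7) = 0.5439
Since ρ = 0.5439 < 1, system is stable.
Offered load a = λ/μ = cρ = 9.3/5.7 = 1.6316
P₀ = [ Σₙ₌₀^2 aⁿ/n! + a^3/(3!(1-ρ)) ]⁻¹
Σ = a^0/0! + a^1/1! + a^2/2! = 1.0000 + 1.6316 + 1.3310 = 3.9626
a^3/(3!(1-ρ)) = 4.3433/(6 × 0.45614) = 1.5870
P₀ = 1/(3.9626 + 1.5870) = 0.1802
Lq = P₀·a^3·ρ / (3!(1-ρ)²) = 0.18019 × 4.3433 × 0.54386 / (6 × 0.20806) = 0.3410
Wq = Lq/λ = 0.34096/9.3 = 0.03666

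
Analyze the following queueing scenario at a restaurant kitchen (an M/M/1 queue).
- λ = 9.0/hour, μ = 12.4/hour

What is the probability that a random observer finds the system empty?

ρ = λ/μ = 9.0/12.4 = 0.7258
P(0) = 1 - ρ = 1 - 0.7258 = 0.2742
The server is idle 27.42% of the time.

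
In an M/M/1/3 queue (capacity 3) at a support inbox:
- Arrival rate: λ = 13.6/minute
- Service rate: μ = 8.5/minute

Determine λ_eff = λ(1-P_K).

ρ = λ/μ = 13.6/8.5 = 1.6000
P₀ = (1-ρ)/(1-ρ^(K+1)) = (1-1.6000)/(1-1.6000^4) = -0.6000/-5.5536 = 0.1080
P_K = P₀×ρ^K = 0.10804 × 1.6000^3 = 0.10804 × 4.0960 = 0.4425
λ_eff = λ(1-P_K) = 13.6 × (1 - 0.44252) = 13.6 × 0.55748 = 7.5817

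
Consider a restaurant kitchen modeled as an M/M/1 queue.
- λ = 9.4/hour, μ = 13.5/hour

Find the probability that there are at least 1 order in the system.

ρ = λ/μ = 9.4/13.5 = 0.6963
P(N ≥ n) = ρⁿ
P(N ≥ 1) = 0.6963^1
P(N ≥ 1) = 0.6963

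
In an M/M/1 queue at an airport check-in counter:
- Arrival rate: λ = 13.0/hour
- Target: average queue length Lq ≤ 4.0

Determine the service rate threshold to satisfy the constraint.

For M/M/1: Lq = λ²/(μ(μ-λ))
Need Lq ≤ 4.0, i.e. μ(μ-λ) ≥ λ²/4.0
μ² - 13.0μ - 169.00/4.0 ≥ 0  →  μ² - 13.0μ - 42.2500 ≥ 0
Quadratic formula (positive root): μ = [λ + √(λ² + 4×42.2500)]/2
Discriminant: 169.00 + 4×42.2500 = 338.0000, √338.0000 = 18.3848
μ ≥ (13.0 + 18.3848)/2 = 15.6924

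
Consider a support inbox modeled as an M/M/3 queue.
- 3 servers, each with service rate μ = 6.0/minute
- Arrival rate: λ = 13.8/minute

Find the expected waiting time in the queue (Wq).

Traffic intensity: ρ = λ/(cμ) = 13.8/(3×6.0) = 0.7667
Since ρ = 0.7667 < 1, system is stable.
Offered load a = λ/μ = cρ = 13.8/6.0 = 2.3000
P₀ = [ Σₙ₌₀^2 aⁿ/n! + a^3/(3!(1-ρ)) ]⁻¹
Σ = a^0/0! + a^1/1! + a^2/2! = 1.0000 + 2.3000 + 2.6450 = 5.9450
a^3/(3!(1-ρ)) = 12.1670/(6 × 0.233333) = 8.6907
P₀ = 1/(5.9450 + 8.6907) = 0.06833
Lq = P₀·a^3·ρ / (3!(1-ρ)²) = 0.068326 × 12.1670 × 0.76667 / (6 × 0.054444) = 1.9511
Wq = Lq/λ = 1.9511/13.8 = 0.1414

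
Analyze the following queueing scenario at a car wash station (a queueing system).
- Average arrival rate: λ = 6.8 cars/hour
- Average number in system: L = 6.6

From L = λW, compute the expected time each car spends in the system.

Little's Law: L = λW, so W = L/λ
W = 6.6/6.8 = 0.9706 hours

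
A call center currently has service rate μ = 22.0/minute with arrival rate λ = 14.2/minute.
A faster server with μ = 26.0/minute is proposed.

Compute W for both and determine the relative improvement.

System 1: ρ₁ = 14.2/22.0 = 0.6455, W₁ = 1/(22.0-14.2) = 0.12821
System 2: ρ₂ = 14.2/26.0 = 0.5462, W₂ = 1/(26.0-14.2) = 0.084746
Improvement: (W₁-W₂)/W₁ = (0.12821-0.084746)/0.12821 = 33.90%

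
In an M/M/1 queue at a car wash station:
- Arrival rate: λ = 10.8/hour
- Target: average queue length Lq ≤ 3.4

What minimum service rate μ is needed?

For M/M/1: Lq = λ²/(μ(μ-λ))
Need Lq ≤ 3.4, i.e. μ(μ-λ) ≥ λ²/3.4
μ² - 10.8μ - 116.64/3.4 ≥ 0  →  μ² - 10.8μ - 34.305882 ≥ 0
Quadratic formula (positive root): μ = [λ + √(λ² + 4×34.305882)]/2
Discriminant: 116.64 + 4×34.305882 = 253.86353, √253.86353 = 15.933095
μ ≥ (10.8 + 15.933095)/2 = 13.3665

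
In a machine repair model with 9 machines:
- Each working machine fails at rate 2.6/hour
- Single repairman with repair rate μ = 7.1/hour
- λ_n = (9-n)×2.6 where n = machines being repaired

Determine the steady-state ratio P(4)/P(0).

P(4)/P(0) = ∏_{i=0}^{4-1} λ_i/μ_{i+1}
= (9-0)×2.6/7.1 × (9-1)×2.6/7.1 × (9-2)×2.6/7.1 × (9-3)×2.6/7.1
= 54.3803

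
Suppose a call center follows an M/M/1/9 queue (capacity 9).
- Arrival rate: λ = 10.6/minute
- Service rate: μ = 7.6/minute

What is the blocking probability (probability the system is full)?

ρ = λ/μ = 10.6/7.6 = 1.39474
P₀ = (1-ρ)/(1-ρ^(K+1)) = (1-1.39474)/(1-1.39474^10) = -0.3947/-26.8569 = 0.01470
P_K = P₀×ρ^K = 0.01470 × 1.39474^9 = 0.01470 × 19.9728 = 0.2936
Blocking probability = 29.36%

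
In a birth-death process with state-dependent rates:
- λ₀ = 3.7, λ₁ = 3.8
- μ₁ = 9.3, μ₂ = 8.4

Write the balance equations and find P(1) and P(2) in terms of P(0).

Balance equations:
State 0: λ₀P₀ = μ₁P₁ → P₁ = (λ₀/μ₁)P₀ = (3.7/9.3)P₀ = 0.3978P₀
State 1: P₂ = (λ₀λ₁)/(μ₁μ₂)P₀ = (3.7×3.8)/(9.3×8.4)P₀ = 0.1800P₀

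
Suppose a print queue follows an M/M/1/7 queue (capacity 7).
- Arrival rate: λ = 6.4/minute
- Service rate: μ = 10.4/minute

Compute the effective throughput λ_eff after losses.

ρ = λ/μ = 6.4/10.4 = 0.61538
P₀ = (1-ρ)/(1-ρ^(K+1)) = (1-0.61538)/(1-0.61538^8) = 0.3846/0.9794 = 0.3927
P_K = P₀×ρ^K = 0.3927 × 0.61538^7 = 0.3927 × 0.03342 = 0.01312
λ_eff = λ(1-P_K) = 6.4 × (1 - 0.01312) = 6.4 × 0.98688 = 6.3160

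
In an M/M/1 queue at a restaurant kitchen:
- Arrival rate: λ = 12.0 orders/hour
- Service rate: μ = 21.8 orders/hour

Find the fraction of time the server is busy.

Server utilization: ρ = λ/μ
ρ = 12.0/21.8 = 0.5505
The server is busy 55.05% of the time.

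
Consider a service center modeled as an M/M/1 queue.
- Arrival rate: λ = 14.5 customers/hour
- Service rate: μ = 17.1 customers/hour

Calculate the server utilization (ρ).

Server utilization: ρ = λ/μ
ρ = 14.5/17.1 = 0.8480
The server is busy 84.80% of the time.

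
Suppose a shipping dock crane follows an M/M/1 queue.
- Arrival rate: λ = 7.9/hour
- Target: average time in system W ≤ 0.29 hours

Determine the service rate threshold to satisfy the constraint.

For M/M/1: W = 1/(μ-λ)
Need W ≤ 0.29, so 1/(μ-λ) ≤ 0.29
μ - λ ≥ 1/0.29 = 3.4483
μ ≥ 7.9 + 3.4483 = 11.3483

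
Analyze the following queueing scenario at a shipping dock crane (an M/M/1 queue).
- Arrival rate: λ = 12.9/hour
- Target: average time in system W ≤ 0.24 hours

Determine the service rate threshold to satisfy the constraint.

For M/M/1: W = 1/(μ-λ)
Need W ≤ 0.24, so 1/(μ-λ) ≤ 0.24
μ - λ ≥ 1/0.24 = 4.1667
μ ≥ 12.9 + 4.1667 = 17.0667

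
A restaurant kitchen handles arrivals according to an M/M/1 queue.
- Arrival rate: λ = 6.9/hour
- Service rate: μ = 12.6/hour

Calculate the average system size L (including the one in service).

ρ = λ/μ = 6.9/12.6 = 0.5476
For M/M/1: L = λ/(μ-λ)
L = 6.9/(12.6-6.9) = 6.9/5.70
L = 1.2105 orders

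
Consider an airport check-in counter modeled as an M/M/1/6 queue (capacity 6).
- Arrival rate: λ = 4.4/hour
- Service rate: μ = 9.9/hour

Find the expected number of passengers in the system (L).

ρ = λ/μ = 4.4/9.9 = 0.444444
P₀ = (1-ρ)/(1-ρ^(K+1)) = (1-0.444444)/(1-0.444444^7) = 0.5556/0.9966 = 0.5575
P_K = P₀×ρ^K = 0.5575 × 0.444444^6 = 0.5575 × 0.007707 = 0.004297
L = ρ[1 - (K+1)ρ^K + Kρ^(K+1)] / [(1-ρ)(1-ρ^(K+1))]
L = 0.444444 × (1 - 7×0.007707 + 6×0.003425) / ((1 - 0.444444) × (1 - 0.003425)) = 0.7759 passengers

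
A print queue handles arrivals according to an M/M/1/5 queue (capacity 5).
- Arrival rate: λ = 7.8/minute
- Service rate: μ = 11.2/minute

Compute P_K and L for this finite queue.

ρ = λ/μ = 7.8/11.2 = 0.69643
P₀ = (1-ρ)/(1-ρ^(K+1)) = (1-0.69643)/(1-0.69643^6) = 0.3036/0.8859 = 0.3427
P_K = P₀×ρ^K = 0.34267 × 0.69643^5 = 0.34267 × 0.16383 = 0.05614
Blocking probability P_5 = 0.05614 (5.61%)
L = ρ[1 - (K+1)ρ^K + Kρ^(K+1)] / [(1-ρ)(1-ρ^(K+1))]
L = 0.69643 × (1 - 6×0.163828 + 5×0.114095) / ((1 - 0.69643) × (1 - 0.114095)) = 1.5214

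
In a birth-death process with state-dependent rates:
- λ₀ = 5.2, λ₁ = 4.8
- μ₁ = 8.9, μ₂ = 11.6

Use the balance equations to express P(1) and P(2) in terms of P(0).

Balance equations:
State 0: λ₀P₀ = μ₁P₁ → P₁ = (λ₀/μ₁)P₀ = (5.2/8.9)P₀ = 0.5843P₀
State 1: P₂ = (λ₀λ₁)/(μ₁μ₂)P₀ = (5.2×4.8)/(8.9×11.6)P₀ = 0.2418P₀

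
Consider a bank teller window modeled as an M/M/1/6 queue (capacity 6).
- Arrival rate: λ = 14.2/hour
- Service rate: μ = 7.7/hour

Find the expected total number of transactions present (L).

ρ = λ/μ = 14.2/7.7 = 1.84416
P₀ = (1-ρ)/(1-ρ^(K+1)) = (1-1.84416)/(1-1.84416^7) = -0.8442/-71.5421 = 0.01180
P_K = P₀×ρ^K = 0.011799 × 1.84416^6 = 0.011799 × 39.3361 = 0.4641
L = ρ[1 - (K+1)ρ^K + Kρ^(K+1)] / [(1-ρ)(1-ρ^(K+1))]
L = 1.84416 × (1 - 7×39.3361 + 6×72.5421) / ((1 - 1.84416) × (1 - 72.5421)) = 4.9132 transactions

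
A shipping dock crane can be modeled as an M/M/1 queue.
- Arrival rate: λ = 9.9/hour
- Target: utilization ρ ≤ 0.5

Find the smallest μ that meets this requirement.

ρ = λ/μ, so μ = λ/ρ
μ ≥ 9.9/0.5 = 19.8000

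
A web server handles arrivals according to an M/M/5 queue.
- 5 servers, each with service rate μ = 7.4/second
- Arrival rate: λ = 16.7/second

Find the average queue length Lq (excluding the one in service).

Traffic intensity: ρ = λ/(cμ) = 16.7/(5×7.4) = 0.4514
Since ρ = 0.4514 < 1, system is stable.
Offered load a = λ/μ = cρ = 16.7/7.4 = 2.2568
P₀ = [ Σₙ₌₀^4 aⁿ/n! + a^5/(5!(1-ρ)) ]⁻¹
Σ = a^0/0! + a^1/1! + a^2/2! + a^3/3! + a^4/4! = 1.00000 + 2.25676 + 2.54648 + 1.91559 + 1.08076 = 8.7996
a^5/(5!(1-ρ)) = 58.5361/(120 × 0.54865) = 0.8891
P₀ = 1/(8.7996 + 0.8891) = 0.1032
Lq = P₀·a^5·ρ / (5!(1-ρ)²) = 0.1032 × 58.5361 × 0.4514 / (120 × 0.3010) = 0.07549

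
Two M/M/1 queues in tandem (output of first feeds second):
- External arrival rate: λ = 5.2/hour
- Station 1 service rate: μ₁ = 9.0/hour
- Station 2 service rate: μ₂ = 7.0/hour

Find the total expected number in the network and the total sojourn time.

By Jackson's theorem, each station behaves as independent M/M/1.
Station 1: ρ₁ = 5.2/9.0 = 0.5778, L₁ = ρ₁/(1-ρ₁) = λ/(μ₁-λ) = 5.2/3.80 = 1.3684
Station 2: ρ₂ = 5.2/7.0 = 0.7429, L₂ = ρ₂/(1-ρ₂) = λ/(μ₂-λ) = 5.2/1.80 = 2.8889
Total: L = L₁ + L₂ = 1.3684 + 2.8889 = 4.2573
W = L/λ = 4.2573/5.2 = 0.8187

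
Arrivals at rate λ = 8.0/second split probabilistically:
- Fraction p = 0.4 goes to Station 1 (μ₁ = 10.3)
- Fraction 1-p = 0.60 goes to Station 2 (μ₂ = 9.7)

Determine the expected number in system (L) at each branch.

Effective rates: λ₁ = 8.0×0.4 = 3.2, λ₂ = 8.0×0.60 = 4.8
Station 1: ρ₁ = 3.2/10.3 = 0.3107, L₁ = ρ₁/(1-ρ₁) = 0.3107/(1-0.3107) = 0.4507
Station 2: ρ₂ = 4.8/9.7 = 0.49485, L₂ = ρ₂/(1-ρ₂) = 0.49485/(1-0.49485) = 0.9796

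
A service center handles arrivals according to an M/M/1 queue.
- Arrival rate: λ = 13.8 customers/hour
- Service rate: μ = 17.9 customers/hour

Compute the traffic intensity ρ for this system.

Server utilization: ρ = λ/μ
ρ = 13.8/17.9 = 0.7709
The server is busy 77.09% of the time.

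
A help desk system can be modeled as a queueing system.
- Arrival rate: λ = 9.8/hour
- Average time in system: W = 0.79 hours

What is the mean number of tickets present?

Little's Law: L = λW
L = 9.8 × 0.79 = 7.7420 tickets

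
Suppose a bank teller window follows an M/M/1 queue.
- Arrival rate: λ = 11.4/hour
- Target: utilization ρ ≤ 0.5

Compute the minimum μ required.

ρ = λ/μ, so μ = λ/ρ
μ ≥ 11.4/0.5 = 22.8000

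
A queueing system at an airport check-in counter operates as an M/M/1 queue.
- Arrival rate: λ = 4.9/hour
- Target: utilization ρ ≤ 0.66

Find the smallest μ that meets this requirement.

ρ = λ/μ, so μ = λ/ρ
μ ≥ 4.9/0.66 = 7.4242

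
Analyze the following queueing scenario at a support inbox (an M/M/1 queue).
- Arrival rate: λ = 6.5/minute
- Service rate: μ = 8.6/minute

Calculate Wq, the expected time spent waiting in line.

First, compute utilization: ρ = λ/μ = 6.5/8.6 = 0.7558
For M/M/1: Wq = λ/(μ(μ-λ))
Wq = 6.5/(8.6 × (8.6-6.5))
Wq = 6.5/(8.6 × 2.10)
Wq = 0.3599 minutes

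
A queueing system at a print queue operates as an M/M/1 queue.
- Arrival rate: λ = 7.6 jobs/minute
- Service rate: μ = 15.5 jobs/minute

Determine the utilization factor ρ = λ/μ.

Server utilization: ρ = λ/μ
ρ = 7.6/15.5 = 0.4903
The server is busy 49.03% of the time.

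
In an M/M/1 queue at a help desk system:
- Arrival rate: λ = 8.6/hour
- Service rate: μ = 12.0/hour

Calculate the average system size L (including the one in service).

ρ = λ/μ = 8.6/12.0 = 0.7167
For M/M/1: L = λ/(μ-λ)
L = 8.6/(12.0-8.6) = 8.6/3.40
L = 2.5294 tickets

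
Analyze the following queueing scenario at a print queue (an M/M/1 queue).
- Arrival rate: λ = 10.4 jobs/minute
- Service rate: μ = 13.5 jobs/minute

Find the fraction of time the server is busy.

Server utilization: ρ = λ/μ
ρ = 10.4/13.5 = 0.7704
The server is busy 77.04% of the time.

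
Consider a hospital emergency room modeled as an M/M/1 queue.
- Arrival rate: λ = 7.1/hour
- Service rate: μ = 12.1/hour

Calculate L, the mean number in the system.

ρ = λ/μ = 7.1/12.1 = 0.5868
For M/M/1: L = λ/(μ-λ)
L = 7.1/(12.1-7.1) = 7.1/5.00
L = 1.4200 patients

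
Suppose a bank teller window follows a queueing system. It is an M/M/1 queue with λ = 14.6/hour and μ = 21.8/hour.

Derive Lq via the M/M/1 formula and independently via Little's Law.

Method 1 (direct): Lq = λ²/(μ(μ-λ)) = 213.16/(21.8 × 7.20) = 1.3581

Method 2 (Little's Law):
W = 1/(μ-λ) = 1/7.20 = 0.13889
Wq = W - 1/μ = 0.13889 - 0.045872 = 0.09302
Lq = λWq = 14.6 × 0.09302 = 1.3581 ✔ (matches Method 1)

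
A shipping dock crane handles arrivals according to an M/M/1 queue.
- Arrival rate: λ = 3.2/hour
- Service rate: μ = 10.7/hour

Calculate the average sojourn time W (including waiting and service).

First, compute utilization: ρ = λ/μ = 3.2/10.7 = 0.2991
For M/M/1: W = 1/(μ-λ)
W = 1/(10.7-3.2) = 1/7.50
W = 0.1333 hours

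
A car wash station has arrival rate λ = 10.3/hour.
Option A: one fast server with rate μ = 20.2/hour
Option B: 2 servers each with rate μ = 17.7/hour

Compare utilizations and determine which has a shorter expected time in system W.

Option A: single server μ = 20.2 (M/M/1)
  ρ_A = 10.3/20.2 = 0.5099
  W_A = 1/(μ-λ) = 1/(20.2-10.3) = 1/9.90 = 0.1010

Option B: 2 servers μ = 17.7 (M/M/2)
  ρ_B = λ/(cμ) = 10.3/(2×17.7) = 0.2910
  Offered load a = λ/μ = cρ = 10.3/17.7 = 0.5819
  P₀ = [ Σₙ₌₀^1 aⁿ/n! + a^2/(2!(1-ρ)) ]⁻¹
  Σ = a^0/0! + a^1/1! = 1.0000 + 0.5819 = 1.5819
  a^2/(2!(1-ρ)) = 0.3386/(2 × 0.7090) = 0.2388
  P₀ = 1/(1.5819 + 0.2388) = 0.5492
  Lq = P₀·a^2·ρ / (2!(1-ρ)²) = 0.5492 × 0.3386 × 0.2910 / (2 × 0.5027) = 0.05382
  Wq_B = Lq/λ = 0.053821/10.3 = 0.0052253
  W_B = Wq_B + 1/μ = 0.0052253 + 0.056497 = 0.06172

Since W_B = 0.06172 < W_A = 0.1010, Option B (multiple servers) has the shorter time in system.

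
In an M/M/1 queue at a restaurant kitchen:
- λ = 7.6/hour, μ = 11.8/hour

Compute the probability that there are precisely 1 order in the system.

ρ = λ/μ = 7.6/11.8 = 0.6441
P(n) = (1-ρ)ρⁿ
P(1) = (1-0.6441) × 0.6441^1
P(1) = 0.3559 × 0.6441
P(1) = 0.2292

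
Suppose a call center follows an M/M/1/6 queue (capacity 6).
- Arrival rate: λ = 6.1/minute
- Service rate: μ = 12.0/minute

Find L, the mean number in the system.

ρ = λ/μ = 6.1/12.0 = 0.508333
P₀ = (1-ρ)/(1-ρ^(K+1)) = (1-0.508333)/(1-0.508333^7) = 0.49167/0.99123 = 0.4960
P_K = P₀×ρ^K = 0.49602 × 0.508333^6 = 0.49602 × 0.017254 = 0.008558
L = ρ[1 - (K+1)ρ^K + Kρ^(K+1)] / [(1-ρ)(1-ρ^(K+1))]
L = 0.508333 × (1 - 7×0.01725 + 6×0.008771) / ((1 - 0.508333) × (1 - 0.008771)) = 0.9720 calls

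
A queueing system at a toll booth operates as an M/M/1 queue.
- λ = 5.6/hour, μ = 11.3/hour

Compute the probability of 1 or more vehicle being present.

ρ = λ/μ = 5.6/11.3 = 0.4956
P(N ≥ n) = ρⁿ
P(N ≥ 1) = 0.4956^1
P(N ≥ 1) = 0.4956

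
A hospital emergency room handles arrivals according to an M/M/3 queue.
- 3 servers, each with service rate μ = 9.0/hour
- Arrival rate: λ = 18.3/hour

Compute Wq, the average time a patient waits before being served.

Traffic intensity: ρ = λ/(cμ) = 18.3/(3×9.0) = 0.6778
Since ρ = 0.6778 < 1, system is stable.
Offered load a = λ/μ = cρ = 18.3/9.0 = 2.0333
P₀ = [ Σₙ₌₀^2 aⁿ/n! + a^3/(3!(1-ρ)) ]⁻¹
Σ = a^0/0! + a^1/1! + a^2/2! = 1.00000 + 2.03333 + 2.06722 = 5.1006
a^3/(3!(1-ρ)) = 8.4067/(6 × 0.32222) = 4.3483
P₀ = 1/(5.1006 + 4.3483) = 0.1058
Lq = P₀·a^3·ρ / (3!(1-ρ)²) = 0.1058 × 8.4067 × 0.6778 / (6 × 0.1038) = 0.9680
Wq = Lq/λ = 0.9680/18.3 = 0.05290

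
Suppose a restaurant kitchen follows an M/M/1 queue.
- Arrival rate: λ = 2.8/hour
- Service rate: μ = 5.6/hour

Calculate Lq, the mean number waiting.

ρ = λ/μ = 2.8/5.6 = 0.5000
For M/M/1: Lq = λ²/(μ(μ-λ))
Lq = 7.84/(5.6 × 2.80)
Lq = 0.5000 orders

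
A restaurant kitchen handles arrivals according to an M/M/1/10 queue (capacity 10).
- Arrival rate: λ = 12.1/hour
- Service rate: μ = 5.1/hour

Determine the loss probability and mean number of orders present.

ρ = λ/μ = 12.1/5.1 = 2.37255
P₀ = (1-ρ)/(1-ρ^(K+1)) = (1-2.37255)/(1-2.37255^11) = -1.3725/-13407.1577 = 0.0001024
P_K = P₀×ρ^K = 0.000102374 × 2.37255^10 = 0.000102374 × 5651.3699 = 0.5786
Blocking probability P_10 = 0.5786 (57.86%)
L = ρ[1 - (K+1)ρ^K + Kρ^(K+1)] / [(1-ρ)(1-ρ^(K+1))]
L = 2.37255 × (1 - 11×5651.3699 + 10×13408.1577) / ((1 - 2.37255) × (1 - 13408.1577)) = 9.2722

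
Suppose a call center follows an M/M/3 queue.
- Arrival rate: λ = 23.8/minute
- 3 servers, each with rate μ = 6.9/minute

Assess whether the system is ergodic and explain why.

Stability requires ρ = λ/(cμ) < 1
ρ = 23.8/(3 × 6.9) = 23.8/20.70 = 1.1498
Since 1.1498 ≥ 1, the system is UNSTABLE.
Need c > λ/μ = 23.8/6.9 = 3.45.
Minimum servers needed: c = 4.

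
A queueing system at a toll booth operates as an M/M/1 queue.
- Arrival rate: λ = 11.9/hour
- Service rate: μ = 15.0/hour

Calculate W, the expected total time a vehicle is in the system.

First, compute utilization: ρ = λ/μ = 11.9/15.0 = 0.7933
For M/M/1: W = 1/(μ-λ)
W = 1/(15.0-11.9) = 1/3.10
W = 0.3226 hours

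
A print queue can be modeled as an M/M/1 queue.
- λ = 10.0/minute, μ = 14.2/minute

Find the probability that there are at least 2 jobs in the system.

ρ = λ/μ = 10.0/14.2 = 0.7042
P(N ≥ n) = ρⁿ
P(N ≥ 2) = 0.7042^2
P(N ≥ 2) = 0.4959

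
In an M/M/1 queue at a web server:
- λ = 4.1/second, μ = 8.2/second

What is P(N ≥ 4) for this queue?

ρ = λ/μ = 4.1/8.2 = 0.5000
P(N ≥ n) = ρⁿ
P(N ≥ 4) = 0.5000^4
P(N ≥ 4) = 0.06250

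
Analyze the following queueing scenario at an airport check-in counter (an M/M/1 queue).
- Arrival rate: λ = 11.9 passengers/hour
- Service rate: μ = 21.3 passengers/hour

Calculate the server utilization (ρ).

Server utilization: ρ = λ/μ
ρ = 11.9/21.3 = 0.5587
The server is busy 55.87% of the time.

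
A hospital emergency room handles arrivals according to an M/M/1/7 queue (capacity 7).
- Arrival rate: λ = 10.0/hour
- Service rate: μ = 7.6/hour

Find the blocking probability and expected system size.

ρ = λ/μ = 10.0/7.6 = 1.3158
P₀ = (1-ρ)/(1-ρ^(K+1)) = (1-1.3158)/(1-1.3158^8) = -0.3158/-7.9850 = 0.03955
P_K = P₀×ρ^K = 0.03955 × 1.3158^7 = 0.03955 × 6.8286 = 0.2701
Blocking probability P_7 = 0.2701 (27.01%)
L = ρ[1 - (K+1)ρ^K + Kρ^(K+1)] / [(1-ρ)(1-ρ^(K+1))]
L = 1.3158 × (1 - 8×6.82856 + 7×8.98502) / ((1 - 1.3158) × (1 - 8.98502)) = 4.8353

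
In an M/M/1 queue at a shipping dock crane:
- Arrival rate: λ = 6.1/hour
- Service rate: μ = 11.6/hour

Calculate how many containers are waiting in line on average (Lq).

ρ = λ/μ = 6.1/11.6 = 0.5259
For M/M/1: Lq = λ²/(μ(μ-λ))
Lq = 37.21/(11.6 × 5.50)
Lq = 0.5832 containers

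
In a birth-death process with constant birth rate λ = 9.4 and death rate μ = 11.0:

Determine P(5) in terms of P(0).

For constant rates: P(n)/P(0) = (λ/μ)^n
P(5)/P(0) = (9.4/11.0)^5 = 0.85455^5 = 0.4557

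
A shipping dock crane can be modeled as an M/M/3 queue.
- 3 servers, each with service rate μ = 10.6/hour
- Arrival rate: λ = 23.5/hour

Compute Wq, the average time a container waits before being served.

Traffic intensity: ρ = λ/(cμ) = 23.5/(3×10.6) = 0.7390
Since ρ = 0.7390 < 1, system is stable.
Offered load a = λ/μ = cρ = 23.5/10.6 = 2.2170
P₀ = [ Σₙ₌₀^2 aⁿ/n! + a^3/(3!(1-ρ)) ]⁻¹
Σ = a^0/0! + a^1/1! + a^2/2! = 1.0000 + 2.2170 + 2.4575 = 5.6745
a^3/(3!(1-ρ)) = 10.8965/(6 × 0.261006) = 6.9580
P₀ = 1/(5.6745 + 6.9580) = 0.07916
Lq = P₀·a^3·ρ / (3!(1-ρ)²) = 0.079161 × 10.8965 × 0.73899 / (6 × 0.068124) = 1.5595
Wq = Lq/λ = 1.5595/23.5 = 0.06636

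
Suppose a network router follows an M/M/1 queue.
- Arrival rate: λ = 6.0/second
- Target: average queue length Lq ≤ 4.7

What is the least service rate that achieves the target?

For M/M/1: Lq = λ²/(μ(μ-λ))
Need Lq ≤ 4.7, i.e. μ(μ-λ) ≥ λ²/4.7
μ² - 6.0μ - 36.00/4.7 ≥ 0  →  μ² - 6.0μ - 7.65957 ≥ 0
Quadratic formula (positive root): μ = [λ + √(λ² + 4×7.65957)]/2
Discriminant: 36.00 + 4×7.65957 = 66.6383, √66.6383 = 8.1632
μ ≥ (6.0 + 8.1632)/2 = 7.0816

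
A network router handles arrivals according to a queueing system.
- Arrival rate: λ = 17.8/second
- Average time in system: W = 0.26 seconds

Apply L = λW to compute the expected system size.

Little's Law: L = λW
L = 17.8 × 0.26 = 4.6280 packets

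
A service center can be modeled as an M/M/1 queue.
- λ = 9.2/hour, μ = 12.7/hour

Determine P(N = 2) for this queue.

ρ = λ/μ = 9.2/12.7 = 0.7244
P(n) = (1-ρ)ρⁿ
P(2) = (1-0.7244) × 0.7244^2
P(2) = 0.2756 × 0.5248
P(2) = 0.1446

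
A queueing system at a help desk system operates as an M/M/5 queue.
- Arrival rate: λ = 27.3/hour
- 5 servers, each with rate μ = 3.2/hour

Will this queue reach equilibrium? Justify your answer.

Stability requires ρ = λ/(cμ) < 1
ρ = 27.3/(5 × 3.2) = 27.3/16.00 = 1.7063
Since 1.7063 ≥ 1, the system is UNSTABLE.
Need c > λ/μ = 27.3/3.2 = 8.53.
Minimum servers needed: c = 9.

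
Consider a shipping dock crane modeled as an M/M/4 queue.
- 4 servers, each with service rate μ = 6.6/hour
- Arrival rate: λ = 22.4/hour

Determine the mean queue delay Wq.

Traffic intensity: ρ = λ/(cμ) = 22.4/(4×6.6) = 0.8485
Since ρ = 0.8485 < 1, system is stable.
Offered load a = λ/μ = cρ = 22.4/6.6 = 3.3939
P₀ = [ Σₙ₌₀^3 aⁿ/n! + a^4/(4!(1-ρ)) ]⁻¹
Σ = a^0/0! + a^1/1! + a^2/2! + a^3/3! = 1.0000000 + 3.3939394 + 5.7594123 + 6.5156988 = 16.6691
a^4/(4!(1-ρ)) = 132.6833/(24 × 0.151515) = 36.4879
P₀ = 1/(16.6691 + 36.4879) = 0.01881
Lq = P₀·a^4·ρ / (4!(1-ρ)²) = 0.018812 × 132.6833 × 0.84848 / (24 × 0.022957) = 3.8439
Wq = Lq/λ = 3.8439/22.4 = 0.1716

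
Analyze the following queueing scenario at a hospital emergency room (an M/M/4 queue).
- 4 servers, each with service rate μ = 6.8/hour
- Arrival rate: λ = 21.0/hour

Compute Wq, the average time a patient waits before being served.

Traffic intensity: ρ = λ/(cμ) = 21.0/(4×6.8) = 0.7721
Since ρ = 0.7721 < 1, system is stable.
Offered load a = λ/μ = cρ = 21.0/6.8 = 3.0882
P₀ = [ Σₙ₌₀^3 aⁿ/n! + a^4/(4!(1-ρ)) ]⁻¹
Σ = a^0/0! + a^1/1! + a^2/2! + a^3/3! = 1.0000 + 3.0882 + 4.7686 + 4.9089 = 13.7657
a^4/(4!(1-ρ)) = 90.9581/(24 × 0.22794) = 16.6268
P₀ = 1/(13.7657 + 16.6268) = 0.03290
Lq = P₀·a^4·ρ / (4!(1-ρ)²) = 0.032903 × 90.9581 × 0.77206 / (24 × 0.051957) = 1.8530
Wq = Lq/λ = 1.8530/21.0 = 0.08824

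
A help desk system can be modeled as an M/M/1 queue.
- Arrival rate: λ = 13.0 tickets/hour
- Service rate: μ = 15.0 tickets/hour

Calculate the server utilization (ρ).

Server utilization: ρ = λ/μ
ρ = 13.0/15.0 = 0.8667
The server is busy 86.67% of the time.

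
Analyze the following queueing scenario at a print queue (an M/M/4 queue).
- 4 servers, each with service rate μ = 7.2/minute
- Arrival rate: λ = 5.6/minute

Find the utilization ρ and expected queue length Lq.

Traffic intensity: ρ = λ/(cμ) = 5.6/(4×7.2) = 0.1944
Since ρ = 0.1944 < 1, system is stable.
Offered load a = λ/μ = cρ = 5.6/7.2 = 0.7778
P₀ = [ Σₙ₌₀^3 aⁿ/n! + a^4/(4!(1-ρ)) ]⁻¹
Σ = a^0/0! + a^1/1! + a^2/2! + a^3/3! = 1.0000 + 0.7778 + 0.3025 + 0.07842 = 2.1587
a^4/(4!(1-ρ)) = 0.3660/(24 × 0.8056) = 0.01893
P₀ = 1/(2.1587 + 0.01893) = 0.4592
Lq = P₀·a^4·ρ / (4!(1-ρ)²) = 0.4592 × 0.3660 × 0.1944 / (24 × 0.6489) = 0.002098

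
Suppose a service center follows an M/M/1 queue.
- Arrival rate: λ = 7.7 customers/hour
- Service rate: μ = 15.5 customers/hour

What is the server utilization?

Server utilization: ρ = λ/μ
ρ = 7.7/15.5 = 0.4968
The server is busy 49.68% of the time.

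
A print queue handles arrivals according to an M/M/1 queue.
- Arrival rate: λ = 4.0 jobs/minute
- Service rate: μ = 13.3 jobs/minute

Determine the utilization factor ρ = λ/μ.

Server utilization: ρ = λ/μ
ρ = 4.0/13.3 = 0.3008
The server is busy 30.08% of the time.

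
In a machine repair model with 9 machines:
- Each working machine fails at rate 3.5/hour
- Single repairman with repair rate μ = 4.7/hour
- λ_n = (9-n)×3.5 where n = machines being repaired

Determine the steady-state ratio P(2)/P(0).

P(2)/P(0) = ∏_{i=0}^{2-1} λ_i/μ_{i+1}
= (9-0)×3.5/4.7 × (9-1)×3.5/4.7
= 39.9276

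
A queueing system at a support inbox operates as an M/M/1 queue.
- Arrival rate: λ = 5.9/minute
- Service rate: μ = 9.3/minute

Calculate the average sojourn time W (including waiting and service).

First, compute utilization: ρ = λ/μ = 5.9/9.3 = 0.6344
For M/M/1: W = 1/(μ-λ)
W = 1/(9.3-5.9) = 1/3.40
W = 0.2941 minutes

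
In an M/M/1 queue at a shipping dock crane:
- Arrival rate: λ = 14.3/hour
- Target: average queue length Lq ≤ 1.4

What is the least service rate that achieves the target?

For M/M/1: Lq = λ²/(μ(μ-λ))
Need Lq ≤ 1.4, i.e. μ(μ-λ) ≥ λ²/1.4
μ² - 14.3μ - 204.49/1.4 ≥ 0  →  μ² - 14.3μ - 146.064286 ≥ 0
Quadratic formula (positive root): μ = [λ + √(λ² + 4×146.064286)]/2
Discriminant: 204.49 + 4×146.064286 = 788.7471, √788.7471 = 28.0846
μ ≥ (14.3 + 28.0846)/2 = 21.1923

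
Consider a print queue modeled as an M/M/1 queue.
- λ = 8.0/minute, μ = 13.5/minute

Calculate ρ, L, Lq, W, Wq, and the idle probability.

Step 1: ρ = λ/μ = 8.0/13.5 = 0.5926
Step 2: L = λ/(μ-λ) = 8.0/5.50 = 1.4545
Step 3: Lq = λ²/(μ(μ-λ)) = 64.00/(13.5×5.50) = 0.8620
Step 4: W = 1/(μ-λ) = 1/5.50 = 0.181818
Step 5: Wq = λ/(μ(μ-λ)) = 8.0/(13.5×5.50) = 0.1077
Step 6: P(0) = 1-ρ = 0.4074
Verify: L = λW = 8.0×0.181818 = 1.4545 ✔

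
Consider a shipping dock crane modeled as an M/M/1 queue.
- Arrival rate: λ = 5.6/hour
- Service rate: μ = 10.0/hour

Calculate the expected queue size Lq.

ρ = λ/μ = 5.6/10.0 = 0.5600
For M/M/1: Lq = λ²/(μ(μ-λ))
Lq = 31.36/(10.0 × 4.40)
Lq = 0.7127 containers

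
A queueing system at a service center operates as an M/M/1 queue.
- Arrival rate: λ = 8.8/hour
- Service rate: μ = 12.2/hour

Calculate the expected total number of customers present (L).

ρ = λ/μ = 8.8/12.2 = 0.7213
For M/M/1: L = λ/(μ-λ)
L = 8.8/(12.2-8.8) = 8.8/3.40
L = 2.5882 customers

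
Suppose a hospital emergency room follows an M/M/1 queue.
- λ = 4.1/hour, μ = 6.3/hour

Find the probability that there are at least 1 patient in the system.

ρ = λ/μ = 4.1/6.3 = 0.6508
P(N ≥ n) = ρⁿ
P(N ≥ 1) = 0.6508^1
P(N ≥ 1) = 0.6508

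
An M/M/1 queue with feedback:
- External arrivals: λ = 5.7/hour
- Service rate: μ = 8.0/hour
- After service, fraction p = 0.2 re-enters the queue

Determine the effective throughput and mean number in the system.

Effective arrival rate: λ_eff = λ/(1-p) = 5.7/(1-0.2) = 5.7/0.80 = 7.1250
ρ = λ_eff/μ = 7.1250/8.0 = 0.890625
L = ρ/(1-ρ) = 0.890625/(1-0.890625) = 8.1429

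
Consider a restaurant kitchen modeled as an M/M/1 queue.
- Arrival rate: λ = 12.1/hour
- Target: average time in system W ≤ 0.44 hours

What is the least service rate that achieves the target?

For M/M/1: W = 1/(μ-λ)
Need W ≤ 0.44, so 1/(μ-λ) ≤ 0.44
μ - λ ≥ 1/0.44 = 2.2727
μ ≥ 12.1 + 2.2727 = 14.3727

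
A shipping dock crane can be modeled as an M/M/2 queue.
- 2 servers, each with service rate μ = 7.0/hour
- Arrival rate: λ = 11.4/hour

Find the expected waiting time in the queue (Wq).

Traffic intensity: ρ = λ/(cμ) = 11.4/(2×7.0) = 0.8143
Since ρ = 0.8143 < 1, system is stable.
Offered load a = λ/μ = cρ = 11.4/7.0 = 1.6286
P₀ = [ Σₙ₌₀^1 aⁿ/n! + a^2/(2!(1-ρ)) ]⁻¹
Σ = a^0/0! + a^1/1! = 1.0000 + 1.6286 = 2.6286
a^2/(2!(1-ρ)) = 2.6522/(2 × 0.18571) = 7.1407
P₀ = 1/(2.6286 + 7.1407) = 0.1024
Lq = P₀·a^2·ρ / (2!(1-ρ)²) = 0.102362 × 2.65224 × 0.814286 / (2 × 0.0344898) = 3.2049
Wq = Lq/λ = 3.2049/11.4 = 0.2811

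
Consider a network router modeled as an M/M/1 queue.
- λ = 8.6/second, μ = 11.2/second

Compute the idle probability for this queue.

ρ = λ/μ = 8.6/11.2 = 0.7679
P(0) = 1 - ρ = 1 - 0.7679 = 0.2321
The server is idle 23.21% of the time.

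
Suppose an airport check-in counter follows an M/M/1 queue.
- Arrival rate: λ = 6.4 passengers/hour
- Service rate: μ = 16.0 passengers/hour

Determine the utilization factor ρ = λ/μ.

Server utilization: ρ = λ/μ
ρ = 6.4/16.0 = 0.4000
The server is busy 40.00% of the time.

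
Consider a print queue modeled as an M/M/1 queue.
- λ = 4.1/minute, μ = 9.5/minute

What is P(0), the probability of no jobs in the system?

ρ = λ/μ = 4.1/9.5 = 0.4316
P(0) = 1 - ρ = 1 - 0.4316 = 0.5684
The server is idle 56.84% of the time.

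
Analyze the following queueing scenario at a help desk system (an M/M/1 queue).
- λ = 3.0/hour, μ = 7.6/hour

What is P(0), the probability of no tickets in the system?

ρ = λ/μ = 3.0/7.6 = 0.3947
P(0) = 1 - ρ = 1 - 0.3947 = 0.6053
The server is idle 60.53% of the time.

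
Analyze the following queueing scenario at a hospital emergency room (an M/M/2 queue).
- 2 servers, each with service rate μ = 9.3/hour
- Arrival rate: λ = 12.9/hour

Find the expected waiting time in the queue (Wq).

Traffic intensity: ρ = λ/(cμ) = 12.9/(2×9.3) = 0.6935
Since ρ = 0.6935 < 1, system is stable.
Offered load a = λ/μ = cρ = 12.9/9.3 = 1.3871
P₀ = [ Σₙ₌₀^1 aⁿ/n! + a^2/(2!(1-ρ)) ]⁻¹
Σ = a^0/0! + a^1/1! = 1.0000 + 1.3871 = 2.3871
a^2/(2!(1-ρ)) = 1.9240/(2 × 0.30645) = 3.1392
P₀ = 1/(2.3871 + 3.1392) = 0.1810
Lq = P₀·a^2·ρ / (2!(1-ρ)²) = 0.180952 × 1.92404 × 0.693548 / (2 × 0.0939126) = 1.2856
Wq = Lq/λ = 1.2856/12.9 = 0.09966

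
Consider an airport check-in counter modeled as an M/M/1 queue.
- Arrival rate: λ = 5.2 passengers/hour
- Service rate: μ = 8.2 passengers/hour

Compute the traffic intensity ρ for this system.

Server utilization: ρ = λ/μ
ρ = 5.2/8.2 = 0.6341
The server is busy 63.41% of the time.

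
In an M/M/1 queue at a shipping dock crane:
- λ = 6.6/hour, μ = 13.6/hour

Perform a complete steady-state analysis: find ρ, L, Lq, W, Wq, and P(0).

Step 1: ρ = λ/μ = 6.6/13.6 = 0.4853
Step 2: L = λ/(μ-λ) = 6.6/7.00 = 0.9429
Step 3: Lq = λ²/(μ(μ-λ)) = 43.56/(13.6×7.00) = 0.4576
Step 4: W = 1/(μ-λ) = 1/7.00 = 0.14286
Step 5: Wq = λ/(μ(μ-λ)) = 6.6/(13.6×7.00) = 0.06933
Step 6: P(0) = 1-ρ = 0.5147
Verify: L = λW = 6.6×0.14286 = 0.9429 ✔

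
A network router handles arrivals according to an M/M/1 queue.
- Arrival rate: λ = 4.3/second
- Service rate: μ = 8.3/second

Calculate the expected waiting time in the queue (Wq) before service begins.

First, compute utilization: ρ = λ/μ = 4.3/8.3 = 0.5181
For M/M/1: Wq = λ/(μ(μ-λ))
Wq = 4.3/(8.3 × (8.3-4.3))
Wq = 4.3/(8.3 × 4.00)
Wq = 0.1295 seconds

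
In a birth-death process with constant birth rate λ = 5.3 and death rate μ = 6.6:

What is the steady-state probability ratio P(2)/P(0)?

For constant rates: P(n)/P(0) = (λ/μ)^n
P(2)/P(0) = (5.3/6.6)^2 = 0.80303^2 = 0.6449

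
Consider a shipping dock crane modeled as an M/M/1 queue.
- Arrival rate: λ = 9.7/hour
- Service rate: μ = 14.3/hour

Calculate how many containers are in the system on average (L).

ρ = λ/μ = 9.7/14.3 = 0.6783
For M/M/1: L = λ/(μ-λ)
L = 9.7/(14.3-9.7) = 9.7/4.60
L = 2.1087 containers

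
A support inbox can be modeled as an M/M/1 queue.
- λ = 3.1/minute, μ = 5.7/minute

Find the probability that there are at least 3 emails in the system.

ρ = λ/μ = 3.1/5.7 = 0.5439
P(N ≥ n) = ρⁿ
P(N ≥ 3) = 0.5439^3
P(N ≥ 3) = 0.1609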